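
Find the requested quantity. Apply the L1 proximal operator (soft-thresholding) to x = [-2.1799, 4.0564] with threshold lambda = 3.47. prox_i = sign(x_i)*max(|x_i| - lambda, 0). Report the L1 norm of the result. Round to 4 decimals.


Soft-thresholding with lambda = 3.47:
prox(-2.1799) = sign(-2.1799)*max(|-2.1799| - 3.47, 0) = 0.0
prox(4.0564) = sign(4.0564)*max(|4.0564| - 3.47, 0) = 0.5864
prox(x) = [0.0, 0.5864]
||prox(x)||_1 = 0.0 + 0.5864 = 0.5864


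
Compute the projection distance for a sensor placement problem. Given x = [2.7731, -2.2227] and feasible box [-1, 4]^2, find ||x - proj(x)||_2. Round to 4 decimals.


Project each component onto [-1, 4].
clip(2.7731) = 2.7731, clip(-2.2227) = -1.0
Projection = [2.7731, -1.0]
Squared diffs: [0.0, 1.495]
Distance = sqrt(1.495) = 1.2227


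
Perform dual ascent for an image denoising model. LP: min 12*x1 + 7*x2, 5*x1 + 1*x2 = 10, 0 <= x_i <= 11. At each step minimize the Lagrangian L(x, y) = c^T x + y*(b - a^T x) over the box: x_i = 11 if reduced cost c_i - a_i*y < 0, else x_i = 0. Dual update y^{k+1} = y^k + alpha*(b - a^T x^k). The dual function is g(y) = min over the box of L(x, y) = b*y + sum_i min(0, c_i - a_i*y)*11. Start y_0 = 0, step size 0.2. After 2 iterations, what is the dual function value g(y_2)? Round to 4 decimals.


Dual ascent for LP: min 12*x1 + 7*x2, 5*x1 + 1*x2 = 10, 0 <= x_i <= 11
Step 1: y^k = 0.0, reduced costs: (12.0, 7.0)
  x^k = (0.0, 0.0), subgradient = b - a^T x = 10.0
  y^{k+1} = 0.0 + 0.2*10.0 = 2.0
Step 2: y^k = 2.0, reduced costs: (2.0, 5.0)
  x^k = (0.0, 0.0), subgradient = b - a^T x = 10.0
  y^{k+1} = 2.0 + 0.2*10.0 = 4.0
Dual objective at y_2 = 4.0: reduced costs (-8.0, 3.0), box minimizer x = (11.0, 0.0)
g(y_2) = b*y + (c1 - a1*y)*x1 + (c2 - a2*y)*x2 = 10*4.0 + (-8.0)*11.0 + 3.0*0.0 = 40.0 - 88.0 + 0.0 = -48.0


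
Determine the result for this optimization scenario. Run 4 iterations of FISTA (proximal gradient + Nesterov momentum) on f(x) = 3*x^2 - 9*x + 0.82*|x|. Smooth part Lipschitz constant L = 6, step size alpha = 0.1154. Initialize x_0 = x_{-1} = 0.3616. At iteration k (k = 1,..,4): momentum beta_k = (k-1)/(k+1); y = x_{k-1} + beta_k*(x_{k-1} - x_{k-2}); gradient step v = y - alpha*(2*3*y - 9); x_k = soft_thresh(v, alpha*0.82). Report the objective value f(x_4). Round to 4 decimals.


FISTA on f(x) = 3*x^2 - 9*x + 0.82*|x|
L = 6, alpha = 0.1154
Iteration 1: beta = 0.0, y = 0.3616 + 0.0*(0.3616 - 0.3616) = 0.3616
  grad(y) = -6.8304, v = y - alpha*grad = 1.1498
  prox(v) = soft_thresh(1.1498, 0.0946) = 1.0552
Iteration 2: beta = 0.3333, y = 1.0552 + 0.3333*(1.0552 - 0.3616) = 1.2864
  grad(y) = -1.2816, v = y - alpha*grad = 1.4343
  prox(v) = soft_thresh(1.4343, 0.0946) = 1.3397
Iteration 3: beta = 0.5, y = 1.3397 + 0.5*(1.3397 - 1.0552) = 1.4819
  grad(y) = -0.1086, v = y - alpha*grad = 1.4944
  prox(v) = soft_thresh(1.4944, 0.0946) = 1.3998
Iteration 4: beta = 0.6, y = 1.3998 + 0.6*(1.3998 - 1.3397) = 1.4359
  grad(y) = -0.3847, v = y - alpha*grad = 1.4803
  prox(v) = soft_thresh(1.4803, 0.0946) = 1.3857
f(x_4) = 3*1.3857^2 - 9*1.3857 + 0.82*|1.3857| = -5.5745


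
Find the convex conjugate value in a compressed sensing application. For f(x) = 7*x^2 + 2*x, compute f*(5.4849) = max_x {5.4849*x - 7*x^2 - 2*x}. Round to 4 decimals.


f*(y) = sup_x {y*x - a*x^2 - b*x} = sup_x {(y-b)*x - a*x^2}
FOC: (y - b) - 2a*x = 0 => x* = (y - b)/(2a)
x* = (5.4849 - 2)/(2*7) = 0.2489
f*(5.4849) = (y-b)^2/(4a) = (5.4849 - 2)^2/(4*7)
= 12.1445/28 = 0.4337


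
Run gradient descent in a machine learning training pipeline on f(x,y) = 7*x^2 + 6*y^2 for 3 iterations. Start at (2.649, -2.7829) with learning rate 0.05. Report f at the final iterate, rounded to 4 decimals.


Gradient descent on f(x,y) = 7*x^2 + 6*y^2.
Starting point: (2.649, -2.7829), alpha = 0.05
Step 1: grad_x = 2*7*2.649 = 37.086, grad_y = 2*6*-2.7829 = -33.3948
  x_1 = 2.649 - 0.05*37.086 = 0.7947
  y_1 = -2.7829 - 0.05*-33.3948 = -1.1132
Step 2: grad_x = 2*7*0.7947 = 11.1258, grad_y = 2*6*-1.1132 = -13.3579
  x_2 = 0.7947 - 0.05*11.1258 = 0.2384
  y_2 = -1.1132 - 0.05*-13.3579 = -0.4453
Step 3: grad_x = 2*7*0.2384 = 3.3377, grad_y = 2*6*-0.4453 = -5.3432
  x_3 = 0.2384 - 0.05*3.3377 = 0.0715
  y_3 = -0.4453 - 0.05*-5.3432 = -0.1781
f(0.0715, -0.1781) = 7*0.0715^2 + 6*(-0.1781)^2 = 0.2261


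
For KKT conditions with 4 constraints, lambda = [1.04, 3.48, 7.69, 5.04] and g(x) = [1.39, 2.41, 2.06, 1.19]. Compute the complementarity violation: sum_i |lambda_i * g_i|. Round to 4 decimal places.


KKT complementary slackness check:
lambda_1 * g_1 = 1.04 * 1.39 = 1.4456
lambda_2 * g_2 = 3.48 * 2.41 = 8.3868
lambda_3 * g_3 = 7.69 * 2.06 = 15.8414
lambda_4 * g_4 = 5.04 * 1.19 = 5.9976
Total violation = 1.4456 + 8.3868 + 15.8414 + 5.9976 = 31.6714


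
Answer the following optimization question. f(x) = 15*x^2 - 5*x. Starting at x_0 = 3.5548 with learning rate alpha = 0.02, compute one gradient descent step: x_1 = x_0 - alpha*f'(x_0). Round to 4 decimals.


We compute the gradient at x_0 and apply the update.
f'(x) = 30*x - 5
f'(3.5548) = 30*3.5548 - 5 = 101.644
x_1 = 3.5548 - 0.02*101.644 = 1.5219


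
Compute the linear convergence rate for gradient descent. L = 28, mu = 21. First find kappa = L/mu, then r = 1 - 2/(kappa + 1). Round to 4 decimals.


Step 1: Compute the condition number.
kappa = L/mu = 28/21 = 1.3333
Step 2: Compute the convergence rate.
r = 1 - 2/(kappa + 1) = 1 - 2*mu/(L + mu) = (L - mu)/(L + mu) = 7/49 = 0.1429


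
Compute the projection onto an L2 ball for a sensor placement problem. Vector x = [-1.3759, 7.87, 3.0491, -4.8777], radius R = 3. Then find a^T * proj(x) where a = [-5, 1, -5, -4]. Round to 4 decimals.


Step 1: Compute ||x|| (intermediates to 6 decimals).
||x|| = sqrt((-1.3759)^2 + 7.87^2 + 3.0491^2 + (-4.8777)^2) = 9.844743
Step 2: Project.
Since ||x|| > R, scale = R/||x|| = 3/9.844743 = 0.304731, proj(x) = scale * x
proj(x) = [-0.419279, 2.398233, 0.929155, -1.486386]
Step 3: Dot product.
a^T * proj(x) = -5*(-0.419279) + 1*2.398233 - 5*0.929155 - 4*(-1.486386) = 5.7944


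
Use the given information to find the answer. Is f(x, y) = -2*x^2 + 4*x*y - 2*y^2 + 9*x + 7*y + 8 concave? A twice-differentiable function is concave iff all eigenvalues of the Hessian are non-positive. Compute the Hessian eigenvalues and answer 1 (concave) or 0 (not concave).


The Hessian of f(x,y) = -2*x^2 + 4*x*y - 2*y^2 + 9*x + 7*y + 8 is:
H = [[-4, 4], [4, -4]]
Trace = -4 - 4 = -8
Determinant = -4*-4 - (4)^2 = 0
Discriminant = (-8)^2 - 4*0 = 64.0
Eigenvalues: lambda_1 = -8.0, lambda_2 = 0.0
The function is concave.

1


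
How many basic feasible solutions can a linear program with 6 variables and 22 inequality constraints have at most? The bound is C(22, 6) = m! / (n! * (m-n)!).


Each vertex corresponds to some choice of n active constraints out of m, so the number of vertices is at most C(m, n) = m! / (n!(m-n)!).
m = 22, n = 6
Numerator: 22 * 21 * 20 * 19 * 18 * 17
Denominator: 6! = 720
C(22, 6) = 74613


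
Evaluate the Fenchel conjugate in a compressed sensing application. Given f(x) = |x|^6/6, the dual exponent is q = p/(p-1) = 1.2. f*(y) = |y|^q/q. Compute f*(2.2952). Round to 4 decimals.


The conjugate exponent q satisfies 1/p + 1/q = 1.
p = 6, so q = 6/(6 - 1) = 1.2
|y|^q = 2.2952^1.2 = 2.7101
f*(2.2952) = 2.7101 / 1.2 = 2.2584


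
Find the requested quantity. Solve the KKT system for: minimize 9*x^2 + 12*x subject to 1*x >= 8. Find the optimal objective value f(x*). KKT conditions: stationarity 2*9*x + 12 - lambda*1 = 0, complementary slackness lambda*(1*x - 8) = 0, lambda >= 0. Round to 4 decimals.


Step 1: Try lambda = 0 (constraint inactive).
x_unc = -12/(2*9) = -0.6667
Check: 1*-0.6667 = -0.6667 < 8 -- violated!
Step 2: Constraint must be active: 1*x = 8
x* = 8/1 = 8.0
lambda = (2*9*8.0 + 12)/1 = 156.0
Step 3: Compute optimal value.
f(x*) = 9*8.0^2 + 12*8.0 = 672.0


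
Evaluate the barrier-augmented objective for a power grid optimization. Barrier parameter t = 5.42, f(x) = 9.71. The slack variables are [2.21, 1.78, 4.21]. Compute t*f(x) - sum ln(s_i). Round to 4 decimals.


Step 1: Compute log-barrier.
ln values: [0.793, 0.5766, 1.4375]
phi = -(0.793 + 0.5766 + 1.4375) = -2.8071
Step 2: Compute augmented objective.
t*f(x) = 5.42*9.71 = 52.6282
Total = 52.6282 - 2.8071 = 49.8211


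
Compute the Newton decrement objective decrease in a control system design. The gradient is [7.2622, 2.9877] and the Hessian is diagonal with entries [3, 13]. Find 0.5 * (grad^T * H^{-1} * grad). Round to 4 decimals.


Step 1: H is diagonal, so H^(-1) * g = [2.4207, 0.2298].
Step 2: g^T H^(-1) g = sum_i g_i^2 / H_ii
  = (7.2622)^2/3 + (2.9877)^2/13
  = 17.5798 + 0.6866 = 18.2665
Step 3: Objective decrease = 0.5 * g^T H^(-1) g = 9.1332


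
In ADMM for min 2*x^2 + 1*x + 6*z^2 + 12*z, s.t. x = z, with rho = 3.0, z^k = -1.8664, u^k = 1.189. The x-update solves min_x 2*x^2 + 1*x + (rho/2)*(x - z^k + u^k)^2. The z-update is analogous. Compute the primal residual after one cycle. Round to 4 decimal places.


ADMM iteration with rho = 3.0, z^k = -1.8664, u^k = 1.189
Step 1: x-update.
Minimize 2*x^2 + 1*x + (3.0/2)*(x + 1.8664 + 1.189)^2
FOC: (2*2 + 3.0)*x = -1 + 3.0*(-1.8664 - 1.189)
x^{k+1} = -1.4523
Step 2: z-update.
Minimize 6*z^2 + 12*z + (3.0/2)*(-1.4523 - z + 1.189)^2
FOC: (2*6 + 3.0)*z = -12 + 3.0*(-1.4523 + 1.189)
z^{k+1} = -0.8527
Step 3: u-update.
u^{k+1} = 1.189 - 1.4523 + 0.8527 = 0.5893
Step 4: Primal residual = |-1.4523 + 0.8527| = 0.5997


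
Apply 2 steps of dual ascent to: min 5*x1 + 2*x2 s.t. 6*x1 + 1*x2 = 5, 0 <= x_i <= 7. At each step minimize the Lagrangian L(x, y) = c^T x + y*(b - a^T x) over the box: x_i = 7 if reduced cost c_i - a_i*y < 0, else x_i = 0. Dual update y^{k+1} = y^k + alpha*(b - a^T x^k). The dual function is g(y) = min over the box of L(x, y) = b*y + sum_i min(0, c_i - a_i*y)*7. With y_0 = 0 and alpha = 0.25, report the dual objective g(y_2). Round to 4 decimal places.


Dual ascent for LP: min 5*x1 + 2*x2, 6*x1 + 1*x2 = 5, 0 <= x_i <= 7
Step 1: y^k = 0.0, reduced costs: (5.0, 2.0)
  x^k = (0.0, 0.0), subgradient = b - a^T x = 5.0
  y^{k+1} = 0.0 + 0.25*5.0 = 1.25
Step 2: y^k = 1.25, reduced costs: (-2.5, 0.75)
  x^k = (7.0, 0.0), subgradient = b - a^T x = -37.0
  y^{k+1} = 1.25 + 0.25*-37.0 = -8.0
Dual objective at y_2 = -8.0: reduced costs (53.0, 10.0), box minimizer x = (0.0, 0.0)
g(y_2) = b*y + (c1 - a1*y)*x1 + (c2 - a2*y)*x2 = 5*(-8.0) + 53.0*0.0 + 10.0*0.0 = -40.0 + 0.0 + 0.0 = -40.0


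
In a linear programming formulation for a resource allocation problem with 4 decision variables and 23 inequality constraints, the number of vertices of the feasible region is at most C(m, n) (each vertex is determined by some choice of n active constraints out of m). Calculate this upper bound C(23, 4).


Each vertex corresponds to some choice of n active constraints out of m, so the number of vertices is at most C(m, n) = m! / (n!(m-n)!).
m = 23, n = 4
Numerator: 23 * 22 * 21 * 20
Denominator: 4! = 24
C(23, 4) = 8855


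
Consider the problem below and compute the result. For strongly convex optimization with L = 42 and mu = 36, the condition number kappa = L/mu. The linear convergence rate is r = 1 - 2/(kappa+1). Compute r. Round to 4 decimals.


Step 1: Compute the condition number.
kappa = L/mu = 42/36 = 1.1667
Step 2: Compute the convergence rate.
r = 1 - 2/(kappa + 1) = 1 - 2*mu/(L + mu) = (L - mu)/(L + mu) = 6/78 = 0.0769


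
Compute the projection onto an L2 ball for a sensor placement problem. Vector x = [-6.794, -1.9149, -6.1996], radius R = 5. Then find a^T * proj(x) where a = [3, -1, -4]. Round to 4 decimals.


Step 1: Compute ||x|| (intermediates to 6 decimals).
||x|| = sqrt((-6.794)^2 + (-1.9149)^2 + (-6.1996)^2) = 9.394696
Step 2: Project.
Since ||x|| > R, scale = R/||x|| = 5/9.394696 = 0.532215, proj(x) = scale * x
proj(x) = [-3.615869, -1.019139, -3.29952]
Step 3: Dot product.
a^T * proj(x) = 3*(-3.615869) - 1*(-1.019139) - 4*(-3.29952) = 3.3696


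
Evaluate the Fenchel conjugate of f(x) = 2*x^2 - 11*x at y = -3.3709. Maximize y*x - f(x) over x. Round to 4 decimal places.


f*(y) = sup_x {y*x - a*x^2 - b*x} = sup_x {(y-b)*x - a*x^2}
FOC: (y - b) - 2a*x = 0 => x* = (y - b)/(2a)
x* = (-3.3709 + 11)/(2*2) = 1.9073
f*(-3.3709) = (y-b)^2/(4a) = (-3.3709 + 11)^2/(4*2)
= 58.2032/8 = 7.2754


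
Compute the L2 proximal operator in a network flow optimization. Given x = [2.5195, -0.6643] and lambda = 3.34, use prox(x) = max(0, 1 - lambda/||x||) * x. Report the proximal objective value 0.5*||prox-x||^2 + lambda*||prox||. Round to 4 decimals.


Step 1: Compute ||x||.
||x|| = 2.6056
Step 2: Compute scaling factor.
scale = max(0, 1 - 3.34/2.6056) = 0.0
Step 3: prox(x) = [0.0, -0.0]
||prox(x)|| = 0.0
Step 4: Proximal objective.
0.5*||prox-x||^2 = 3.3946
lambda*||prox|| = 0.0
Total = 3.3946


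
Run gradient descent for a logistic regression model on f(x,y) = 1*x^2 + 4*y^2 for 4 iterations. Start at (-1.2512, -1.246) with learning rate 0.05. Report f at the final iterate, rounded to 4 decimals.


Gradient descent on f(x,y) = 1*x^2 + 4*y^2.
Starting point: (-1.2512, -1.246), alpha = 0.05
Step 1: grad_x = 2*1*-1.2512 = -2.5024, grad_y = 2*4*-1.246 = -9.968
  x_1 = -1.2512 - 0.05*-2.5024 = -1.1261
  y_1 = -1.246 - 0.05*-9.968 = -0.7476
Step 2: grad_x = 2*1*-1.1261 = -2.2522, grad_y = 2*4*-0.7476 = -5.9808
  x_2 = -1.1261 - 0.05*-2.2522 = -1.0135
  y_2 = -0.7476 - 0.05*-5.9808 = -0.4486
Step 3: grad_x = 2*1*-1.0135 = -2.0269, grad_y = 2*4*-0.4486 = -3.5885
  x_3 = -1.0135 - 0.05*-2.0269 = -0.9121
  y_3 = -0.4486 - 0.05*-3.5885 = -0.2691
Step 4: grad_x = 2*1*-0.9121 = -1.8242, grad_y = 2*4*-0.2691 = -2.1531
  x_4 = -0.9121 - 0.05*-1.8242 = -0.8209
  y_4 = -0.2691 - 0.05*-2.1531 = -0.1615
f(-0.8209, -0.1615) = 1*(-0.8209)^2 + 4*(-0.1615)^2 = 0.7782


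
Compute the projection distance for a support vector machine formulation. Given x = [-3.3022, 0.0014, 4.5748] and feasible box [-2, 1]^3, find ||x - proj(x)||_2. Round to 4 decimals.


Project each component onto [-2, 1].
clip(-3.3022) = -2.0, clip(0.0014) = 0.0014, clip(4.5748) = 1.0
Projection = [-2.0, 0.0014, 1.0]
Squared diffs: [1.6957, 0.0, 12.7792]
Distance = sqrt(14.4749) = 3.8046


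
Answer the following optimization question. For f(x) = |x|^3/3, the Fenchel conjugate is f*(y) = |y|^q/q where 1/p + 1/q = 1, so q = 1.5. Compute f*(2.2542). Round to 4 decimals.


The conjugate exponent q satisfies 1/p + 1/q = 1.
p = 3, so q = 3/(3 - 1) = 1.5
|y|^q = 2.2542^1.5 = 3.3845
f*(2.2542) = 3.3845 / 1.5 = 2.2563


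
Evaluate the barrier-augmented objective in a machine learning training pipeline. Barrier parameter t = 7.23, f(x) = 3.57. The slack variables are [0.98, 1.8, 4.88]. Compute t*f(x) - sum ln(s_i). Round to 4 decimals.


Step 1: Compute log-barrier.
ln values: [-0.0202, 0.5878, 1.5851]
phi = -(-0.0202 + 0.5878 + 1.5851) = -2.1527
Step 2: Compute augmented objective.
t*f(x) = 7.23*3.57 = 25.8111
Total = 25.8111 - 2.1527 = 23.6584


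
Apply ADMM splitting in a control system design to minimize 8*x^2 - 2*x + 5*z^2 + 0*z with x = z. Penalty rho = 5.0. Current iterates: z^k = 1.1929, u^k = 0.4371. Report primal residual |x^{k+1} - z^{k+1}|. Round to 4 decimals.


ADMM iteration with rho = 5.0, z^k = 1.1929, u^k = 0.4371
Step 1: x-update.
Minimize 8*x^2 - 2*x + (5.0/2)*(x - 1.1929 + 0.4371)^2
FOC: (2*8 + 5.0)*x = 2 + 5.0*(1.1929 - 0.4371)
x^{k+1} = 0.2752
Step 2: z-update.
Minimize 5*z^2 + 0*z + (5.0/2)*(0.2752 - z + 0.4371)^2
FOC: (2*5 + 5.0)*z = 0 + 5.0*(0.2752 + 0.4371)
z^{k+1} = 0.2374
Step 3: u-update.
u^{k+1} = 0.4371 + 0.2752 - 0.2374 = 0.4749
Step 4: Primal residual = |0.2752 - 0.2374| = 0.0378


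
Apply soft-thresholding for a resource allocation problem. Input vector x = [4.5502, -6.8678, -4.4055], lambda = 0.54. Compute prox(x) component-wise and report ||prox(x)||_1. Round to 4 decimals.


Soft-thresholding with lambda = 0.54:
prox(4.5502) = sign(4.5502)*max(|4.5502| - 0.54, 0) = 4.0102
prox(-6.8678) = sign(-6.8678)*max(|-6.8678| - 0.54, 0) = -6.3278
prox(-4.4055) = sign(-4.4055)*max(|-4.4055| - 0.54, 0) = -3.8655
prox(x) = [4.0102, -6.3278, -3.8655]
||prox(x)||_1 = 4.0102 + 6.3278 + 3.8655 = 14.2035


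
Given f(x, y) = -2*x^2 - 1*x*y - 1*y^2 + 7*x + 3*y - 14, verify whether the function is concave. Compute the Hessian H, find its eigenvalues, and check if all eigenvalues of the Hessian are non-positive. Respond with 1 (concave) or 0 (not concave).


The Hessian of f(x,y) = -2*x^2 - 1*x*y - 1*y^2 + 7*x + 3*y - 14 is:
H = [[-4, -1], [-1, -2]]
Trace = -4 - 2 = -6
Determinant = -4*-2 - (-1)^2 = 7
Discriminant = (-6)^2 - 4*7 = 8.0
Eigenvalues: lambda_1 = -4.4142, lambda_2 = -1.5858
The function is concave.

1


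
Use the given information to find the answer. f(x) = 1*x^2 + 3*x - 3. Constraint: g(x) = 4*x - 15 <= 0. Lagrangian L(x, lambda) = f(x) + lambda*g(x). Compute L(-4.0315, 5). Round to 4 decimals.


Step 1: Evaluate f(x).
f(-4.0315) = 1*(-4.0315)^2 + 3*(-4.0315) - 3 = 1.1585
Step 2: Evaluate g(x).
g(-4.0315) = 4*-4.0315 - 15 = -31.126
Step 3: Compute Lagrangian.
L = 1.1585 + 5*-31.126 = -154.4715


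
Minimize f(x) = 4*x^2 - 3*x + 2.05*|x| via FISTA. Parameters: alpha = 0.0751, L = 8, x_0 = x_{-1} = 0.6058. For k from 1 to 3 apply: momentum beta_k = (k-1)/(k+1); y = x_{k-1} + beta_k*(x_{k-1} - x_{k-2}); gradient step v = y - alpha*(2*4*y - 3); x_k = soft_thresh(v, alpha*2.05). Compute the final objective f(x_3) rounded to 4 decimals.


FISTA on f(x) = 4*x^2 - 3*x + 2.05*|x|
L = 8, alpha = 0.0751
Iteration 1: beta = 0.0, y = 0.6058 + 0.0*(0.6058 - 0.6058) = 0.6058
  grad(y) = 1.8464, v = y - alpha*grad = 0.4671
  prox(v) = soft_thresh(0.4671, 0.154) = 0.3132
Iteration 2: beta = 0.3333, y = 0.3132 + 0.3333*(0.3132 - 0.6058) = 0.2156
  grad(y) = -1.2749, v = y - alpha*grad = 0.3114
  prox(v) = soft_thresh(0.3114, 0.154) = 0.1574
Iteration 3: beta = 0.5, y = 0.1574 + 0.5*(0.1574 - 0.3132) = 0.0796
  grad(y) = -2.3636, v = y - alpha*grad = 0.2571
  prox(v) = soft_thresh(0.2571, 0.154) = 0.1031
f(x_3) = 4*0.1031^2 - 3*0.1031 + 2.05*|0.1031| = -0.0554


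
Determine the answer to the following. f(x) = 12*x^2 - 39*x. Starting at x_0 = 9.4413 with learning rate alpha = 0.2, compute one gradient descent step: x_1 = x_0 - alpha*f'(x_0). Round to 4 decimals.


We compute the gradient at x_0 and apply the update.
f'(x) = 24*x - 39
f'(9.4413) = 24*9.4413 - 39 = 187.5912
x_1 = 9.4413 - 0.2*187.5912 = -28.0769


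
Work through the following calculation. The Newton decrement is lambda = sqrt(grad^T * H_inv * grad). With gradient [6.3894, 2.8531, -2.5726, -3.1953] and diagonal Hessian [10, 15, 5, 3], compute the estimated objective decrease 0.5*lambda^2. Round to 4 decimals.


Step 1: H is diagonal, so H^(-1) * g = [0.6389, 0.1902, -0.5145, -1.0651].
Step 2: g^T H^(-1) g = sum_i g_i^2 / H_ii
  = (6.3894)^2/10 + (2.8531)^2/15 + (-2.5726)^2/5 + (-3.1953)^2/3
  = 4.0824 + 0.5427 + 1.3237 + 3.4033 = 9.3521
Step 3: Objective decrease = 0.5 * g^T H^(-1) g = 4.676


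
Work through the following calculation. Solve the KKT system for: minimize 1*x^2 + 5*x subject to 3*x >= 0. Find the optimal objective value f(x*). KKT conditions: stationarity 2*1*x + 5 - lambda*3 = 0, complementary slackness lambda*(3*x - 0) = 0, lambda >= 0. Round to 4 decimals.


Step 1: Try lambda = 0 (constraint inactive).
x_unc = -5/(2*1) = -2.5
Check: 3*-2.5 = -7.5 < 0 -- violated!
Step 2: Constraint must be active: 3*x = 0
x* = 0/3 = 0.0
lambda = (2*1*0.0 + 5)/3 = 1.6667
Step 3: Compute optimal value.
f(x*) = 1*0.0^2 + 5*0.0 = 0.0


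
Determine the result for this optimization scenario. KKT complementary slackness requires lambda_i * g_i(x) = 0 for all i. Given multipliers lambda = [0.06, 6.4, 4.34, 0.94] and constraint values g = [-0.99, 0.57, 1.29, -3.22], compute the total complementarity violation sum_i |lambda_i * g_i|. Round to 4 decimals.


KKT complementary slackness check:
lambda_1 * g_1 = 0.06 * -0.99 = -0.0594
lambda_2 * g_2 = 6.4 * 0.57 = 3.648
lambda_3 * g_3 = 4.34 * 1.29 = 5.5986
lambda_4 * g_4 = 0.94 * -3.22 = -3.0268
Total violation = 0.0594 + 3.648 + 5.5986 + 3.0268 = 12.3328


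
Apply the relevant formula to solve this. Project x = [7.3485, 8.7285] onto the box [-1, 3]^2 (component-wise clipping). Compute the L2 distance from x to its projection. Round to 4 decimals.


Project each component onto [-1, 3].
clip(7.3485) = 3.0, clip(8.7285) = 3.0
Projection = [3.0, 3.0]
Squared diffs: [18.9095, 32.8157]
Distance = sqrt(51.7252) = 7.192


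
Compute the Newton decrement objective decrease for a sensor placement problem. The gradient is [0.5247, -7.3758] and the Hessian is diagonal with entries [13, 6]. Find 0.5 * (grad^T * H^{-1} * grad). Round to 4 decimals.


Step 1: H is diagonal, so H^(-1) * g = [0.0404, -1.2293].
Step 2: g^T H^(-1) g = sum_i g_i^2 / H_ii
  = (0.5247)^2/13 + (-7.3758)^2/6
  = 0.0212 + 9.0671 = 9.0882
Step 3: Objective decrease = 0.5 * g^T H^(-1) g = 4.5441


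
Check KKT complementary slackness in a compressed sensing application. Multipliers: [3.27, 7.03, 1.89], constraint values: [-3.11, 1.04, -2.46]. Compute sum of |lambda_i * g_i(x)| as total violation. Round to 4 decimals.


KKT complementary slackness check:
lambda_1 * g_1 = 3.27 * -3.11 = -10.1697
lambda_2 * g_2 = 7.03 * 1.04 = 7.3112
lambda_3 * g_3 = 1.89 * -2.46 = -4.6494
Total violation = 10.1697 + 7.3112 + 4.6494 = 22.1303


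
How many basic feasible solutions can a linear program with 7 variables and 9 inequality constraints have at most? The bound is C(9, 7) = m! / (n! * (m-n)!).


Each vertex corresponds to some choice of n active constraints out of m, so the number of vertices is at most C(m, n) = m! / (n!(m-n)!).
m = 9, n = 7
Numerator: 9 * 8 * 7 * 6 * 5 * 4 * 3
Denominator: 7! = 5040
C(9, 7) = 36


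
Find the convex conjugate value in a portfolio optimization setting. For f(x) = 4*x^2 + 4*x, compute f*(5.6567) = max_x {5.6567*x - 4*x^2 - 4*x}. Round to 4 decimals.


f*(y) = sup_x {y*x - a*x^2 - b*x} = sup_x {(y-b)*x - a*x^2}
FOC: (y - b) - 2a*x = 0 => x* = (y - b)/(2a)
x* = (5.6567 - 4)/(2*4) = 0.2071
f*(5.6567) = (y-b)^2/(4a) = (5.6567 - 4)^2/(4*4)
= 2.7447/16 = 0.1715


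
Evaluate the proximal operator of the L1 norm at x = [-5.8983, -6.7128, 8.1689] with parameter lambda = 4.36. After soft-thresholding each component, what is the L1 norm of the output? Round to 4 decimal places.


Soft-thresholding with lambda = 4.36:
prox(-5.8983) = sign(-5.8983)*max(|-5.8983| - 4.36, 0) = -1.5383
prox(-6.7128) = sign(-6.7128)*max(|-6.7128| - 4.36, 0) = -2.3528
prox(8.1689) = sign(8.1689)*max(|8.1689| - 4.36, 0) = 3.8089
prox(x) = [-1.5383, -2.3528, 3.8089]
||prox(x)||_1 = 1.5383 + 2.3528 + 3.8089 = 7.7


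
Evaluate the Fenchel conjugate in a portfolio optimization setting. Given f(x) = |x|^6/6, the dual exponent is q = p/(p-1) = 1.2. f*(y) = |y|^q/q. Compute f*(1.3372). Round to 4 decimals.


The conjugate exponent q satisfies 1/p + 1/q = 1.
p = 6, so q = 6/(6 - 1) = 1.2
|y|^q = 1.3372^1.2 = 1.4172
f*(1.3372) = 1.4172 / 1.2 = 1.181


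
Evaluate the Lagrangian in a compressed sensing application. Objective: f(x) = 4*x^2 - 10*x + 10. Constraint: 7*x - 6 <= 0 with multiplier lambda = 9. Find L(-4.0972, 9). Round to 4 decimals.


Step 1: Evaluate f(x).
f(-4.0972) = 4*(-4.0972)^2 - 10*(-4.0972) + 10 = 118.1202
Step 2: Evaluate g(x).
g(-4.0972) = 7*-4.0972 - 6 = -34.6804
Step 3: Compute Lagrangian.
L = 118.1202 + 9*-34.6804 = -194.0034


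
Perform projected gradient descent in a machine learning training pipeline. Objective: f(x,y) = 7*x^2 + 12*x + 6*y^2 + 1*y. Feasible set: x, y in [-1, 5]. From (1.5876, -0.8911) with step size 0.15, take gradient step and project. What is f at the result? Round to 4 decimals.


Step 1: Compute gradient at (1.5876, -0.8911).
grad_x = 2*7*1.5876 + 12 = 34.2264
grad_y = 2*6*-0.8911 + 1 = -9.6932
Step 2: Gradient step.
x_raw = 1.5876 - 0.15*34.2264 = -3.5464
y_raw = -0.8911 - 0.15*-9.6932 = 0.5629
Step 3: Project onto [-1, 5].
x_proj = clip(-3.5464) = -1.0
y_proj = clip(0.5629) = 0.5629
Step 4: Evaluate f.
f(-1.0, 0.5629) = -2.5361


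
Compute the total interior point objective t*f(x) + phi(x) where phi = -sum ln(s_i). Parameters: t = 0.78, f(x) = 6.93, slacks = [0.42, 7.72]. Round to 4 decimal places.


Step 1: Compute log-barrier.
ln values: [-0.8675, 2.0438]
phi = -(-0.8675 + 2.0438) = -1.1763
Step 2: Compute augmented objective.
t*f(x) = 0.78*6.93 = 5.4054
Total = 5.4054 - 1.1763 = 4.2291


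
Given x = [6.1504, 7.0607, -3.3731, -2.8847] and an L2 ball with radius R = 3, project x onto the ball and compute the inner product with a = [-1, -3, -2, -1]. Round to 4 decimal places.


Step 1: Compute ||x|| (intermediates to 6 decimals).
||x|| = sqrt(6.1504^2 + 7.0607^2 + (-3.3731)^2 + (-2.8847)^2) = 10.362442
Step 2: Project.
Since ||x|| > R, scale = R/||x|| = 3/10.362442 = 0.289507, proj(x) = scale * x
proj(x) = [1.780584, 2.044122, -0.976536, -0.835141]
Step 3: Dot product.
a^T * proj(x) = -1*1.780584 - 3*2.044122 - 2*(-0.976536) - 1*(-0.835141) = -5.1247


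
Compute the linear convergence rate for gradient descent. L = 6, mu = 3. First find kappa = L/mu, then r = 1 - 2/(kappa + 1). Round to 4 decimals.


Step 1: Compute the condition number.
kappa = L/mu = 6/3 = 2.0
Step 2: Compute the convergence rate.
r = 1 - 2/(kappa + 1) = 1 - 2*mu/(L + mu) = (L - mu)/(L + mu) = 3/9 = 0.3333


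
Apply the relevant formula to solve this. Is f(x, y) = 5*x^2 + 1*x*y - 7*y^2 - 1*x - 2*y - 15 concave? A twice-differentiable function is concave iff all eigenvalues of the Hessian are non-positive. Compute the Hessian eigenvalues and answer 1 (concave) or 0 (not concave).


The Hessian of f(x,y) = 5*x^2 + 1*x*y - 7*y^2 - 1*x - 2*y - 15 is:
H = [[10, 1], [1, -14]]
Trace = 10 - 14 = -4
Determinant = 10*-14 - (1)^2 = -141
Discriminant = (-4)^2 - 4*-141 = 580.0
Eigenvalues: lambda_1 = -14.0416, lambda_2 = 10.0416
The function is not concave.

0


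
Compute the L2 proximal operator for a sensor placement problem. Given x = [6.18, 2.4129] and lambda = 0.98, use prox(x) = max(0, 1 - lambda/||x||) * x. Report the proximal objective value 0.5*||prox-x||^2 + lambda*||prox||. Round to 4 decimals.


Step 1: Compute ||x||.
||x|| = 6.6343
Step 2: Compute scaling factor.
scale = max(0, 1 - 0.98/6.6343) = 0.8523
Step 3: prox(x) = [5.2671, 2.0565]
||prox(x)|| = 5.6543
Step 4: Proximal objective.
0.5*||prox-x||^2 = 0.4802
lambda*||prox|| = 5.5412
Total = 6.0215


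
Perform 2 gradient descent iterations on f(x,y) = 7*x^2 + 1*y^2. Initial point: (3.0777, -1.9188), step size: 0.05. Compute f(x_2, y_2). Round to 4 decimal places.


Gradient descent on f(x,y) = 7*x^2 + 1*y^2.
Starting point: (3.0777, -1.9188), alpha = 0.05
Step 1: grad_x = 2*7*3.0777 = 43.0878, grad_y = 2*1*-1.9188 = -3.8376
  x_1 = 3.0777 - 0.05*43.0878 = 0.9233
  y_1 = -1.9188 - 0.05*-3.8376 = -1.7269
Step 2: grad_x = 2*7*0.9233 = 12.9263, grad_y = 2*1*-1.7269 = -3.4538
  x_2 = 0.9233 - 0.05*12.9263 = 0.277
  y_2 = -1.7269 - 0.05*-3.4538 = -1.5542
f(0.277, -1.5542) = 7*0.277^2 + 1*(-1.5542)^2 = 2.9527


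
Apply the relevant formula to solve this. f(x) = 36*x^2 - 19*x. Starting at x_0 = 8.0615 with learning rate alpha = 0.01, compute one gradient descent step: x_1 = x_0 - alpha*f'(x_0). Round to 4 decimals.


We compute the gradient at x_0 and apply the update.
f'(x) = 72*x - 19
f'(8.0615) = 72*8.0615 - 19 = 561.428
x_1 = 8.0615 - 0.01*561.428 = 2.4472


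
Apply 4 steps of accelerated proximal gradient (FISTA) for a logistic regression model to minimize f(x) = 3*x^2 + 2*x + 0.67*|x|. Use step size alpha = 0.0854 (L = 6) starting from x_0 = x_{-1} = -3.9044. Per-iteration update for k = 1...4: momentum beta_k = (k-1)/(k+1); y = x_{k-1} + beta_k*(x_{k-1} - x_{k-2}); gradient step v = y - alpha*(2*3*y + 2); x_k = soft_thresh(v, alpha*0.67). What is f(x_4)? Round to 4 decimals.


FISTA on f(x) = 3*x^2 + 2*x + 0.67*|x|
L = 6, alpha = 0.0854
Iteration 1: beta = 0.0, y = -3.9044 + 0.0*(-3.9044 + 3.9044) = -3.9044
  grad(y) = -21.4264, v = y - alpha*grad = -2.0746
  prox(v) = soft_thresh(-2.0746, 0.0572) = -2.0174
Iteration 2: beta = 0.3333, y = -2.0174 + 0.3333*(-2.0174 + 3.9044) = -1.3884
  grad(y) = -6.3301, v = y - alpha*grad = -0.8478
  prox(v) = soft_thresh(-0.8478, 0.0572) = -0.7905
Iteration 3: beta = 0.5, y = -0.7905 + 0.5*(-0.7905 + 2.0174) = -0.1771
  grad(y) = 0.9372, v = y - alpha*grad = -0.2572
  prox(v) = soft_thresh(-0.2572, 0.0572) = -0.2
Iteration 4: beta = 0.6, y = -0.2 + 0.6*(-0.2 + 0.7905) = 0.1544
  grad(y) = 2.9264, v = y - alpha*grad = -0.0955
  prox(v) = soft_thresh(-0.0955, 0.0572) = -0.0383
f(x_4) = 3*(-0.0383)^2 + 2*(-0.0383) + 0.67*|-0.0383| = -0.0465


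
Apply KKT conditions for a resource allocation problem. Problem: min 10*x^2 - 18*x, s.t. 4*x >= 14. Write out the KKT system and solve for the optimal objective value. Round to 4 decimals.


Step 1: Try lambda = 0 (constraint inactive).
x_unc = 18/(2*10) = 0.9
Check: 4*0.9 = 3.6 < 14 -- violated!
Step 2: Constraint must be active: 4*x = 14
x* = 14/4 = 3.5
lambda = (2*10*3.5 - 18)/4 = 13.0
Step 3: Compute optimal value.
f(x*) = 10*3.5^2 - 18*3.5 = 59.5


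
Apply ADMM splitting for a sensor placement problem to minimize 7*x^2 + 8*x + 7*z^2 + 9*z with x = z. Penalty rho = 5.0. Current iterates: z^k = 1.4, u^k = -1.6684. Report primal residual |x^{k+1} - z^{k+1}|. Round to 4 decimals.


ADMM iteration with rho = 5.0, z^k = 1.4, u^k = -1.6684
Step 1: x-update.
Minimize 7*x^2 + 8*x + (5.0/2)*(x - 1.4 - 1.6684)^2
FOC: (2*7 + 5.0)*x = -8 + 5.0*(1.4 + 1.6684)
x^{k+1} = 0.3864
Step 2: z-update.
Minimize 7*z^2 + 9*z + (5.0/2)*(0.3864 - z - 1.6684)^2
FOC: (2*7 + 5.0)*z = -9 + 5.0*(0.3864 - 1.6684)
z^{k+1} = -0.811
Step 3: u-update.
u^{k+1} = -1.6684 + 0.3864 + 0.811 = -0.4709
Step 4: Primal residual = |0.3864 + 0.811| = 1.1975


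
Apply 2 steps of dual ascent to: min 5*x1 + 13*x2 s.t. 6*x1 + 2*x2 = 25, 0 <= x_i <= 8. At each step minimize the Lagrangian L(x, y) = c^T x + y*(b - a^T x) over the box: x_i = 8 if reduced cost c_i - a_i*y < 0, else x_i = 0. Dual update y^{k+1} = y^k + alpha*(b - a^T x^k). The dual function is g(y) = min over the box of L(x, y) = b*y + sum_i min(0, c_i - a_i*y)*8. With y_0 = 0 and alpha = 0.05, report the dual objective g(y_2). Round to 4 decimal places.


Dual ascent for LP: min 5*x1 + 13*x2, 6*x1 + 2*x2 = 25, 0 <= x_i <= 8
Step 1: y^k = 0.0, reduced costs: (5.0, 13.0)
  x^k = (0.0, 0.0), subgradient = b - a^T x = 25.0
  y^{k+1} = 0.0 + 0.05*25.0 = 1.25
Step 2: y^k = 1.25, reduced costs: (-2.5, 10.5)
  x^k = (8.0, 0.0), subgradient = b - a^T x = -23.0
  y^{k+1} = 1.25 + 0.05*-23.0 = 0.1
Dual objective at y_2 = 0.1: reduced costs (4.4, 12.8), box minimizer x = (0.0, 0.0)
g(y_2) = b*y + (c1 - a1*y)*x1 + (c2 - a2*y)*x2 = 25*0.1 + 4.4*0.0 + 12.8*0.0 = 2.5 + 0.0 + 0.0 = 2.5


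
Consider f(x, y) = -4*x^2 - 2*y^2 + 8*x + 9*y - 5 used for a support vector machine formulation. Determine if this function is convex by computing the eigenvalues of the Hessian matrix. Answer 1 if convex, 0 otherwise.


The Hessian of f(x,y) = -4*x^2 - 2*y^2 + 8*x + 9*y - 5 is:
H = [[-8, 0], [0, -4]]
Trace = -8 - 4 = -12
Determinant = -8*-4 - (0)^2 = 32
Discriminant = (-12)^2 - 4*32 = 16.0
Eigenvalues: lambda_1 = -8.0, lambda_2 = -4.0
The function is not convex.

0


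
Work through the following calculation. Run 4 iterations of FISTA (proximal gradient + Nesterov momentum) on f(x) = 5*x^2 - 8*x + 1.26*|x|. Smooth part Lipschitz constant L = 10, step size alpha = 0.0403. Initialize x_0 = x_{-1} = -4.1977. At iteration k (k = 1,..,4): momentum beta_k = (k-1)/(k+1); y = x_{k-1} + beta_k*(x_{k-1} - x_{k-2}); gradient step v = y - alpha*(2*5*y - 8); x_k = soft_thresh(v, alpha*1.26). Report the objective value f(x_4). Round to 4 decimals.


FISTA on f(x) = 5*x^2 - 8*x + 1.26*|x|
L = 10, alpha = 0.0403
Iteration 1: beta = 0.0, y = -4.1977 + 0.0*(-4.1977 + 4.1977) = -4.1977
  grad(y) = -49.977, v = y - alpha*grad = -2.1836
  prox(v) = soft_thresh(-2.1836, 0.0508) = -2.1328
Iteration 2: beta = 0.3333, y = -2.1328 + 0.3333*(-2.1328 + 4.1977) = -1.4446
  grad(y) = -22.4457, v = y - alpha*grad = -0.54
  prox(v) = soft_thresh(-0.54, 0.0508) = -0.4892
Iteration 3: beta = 0.5, y = -0.4892 + 0.5*(-0.4892 + 2.1328) = 0.3326
  grad(y) = -4.6742, v = y - alpha*grad = 0.521
  prox(v) = soft_thresh(0.521, 0.0508) = 0.4702
Iteration 4: beta = 0.6, y = 0.4702 + 0.6*(0.4702 + 0.4892) = 1.0458
  grad(y) = 2.4582, v = y - alpha*grad = 0.9468
  prox(v) = soft_thresh(0.9468, 0.0508) = 0.896
f(x_4) = 5*0.896^2 - 8*0.896 + 1.26*|0.896| = -2.025


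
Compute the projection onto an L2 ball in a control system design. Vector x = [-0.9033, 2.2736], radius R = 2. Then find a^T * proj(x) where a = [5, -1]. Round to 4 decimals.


Step 1: Compute ||x|| (intermediates to 6 decimals).
||x|| = sqrt((-0.9033)^2 + 2.2736^2) = 2.446468
Step 2: Project.
Since ||x|| > R, scale = R/||x|| = 2/2.446468 = 0.817505, proj(x) = scale * x
proj(x) = [-0.738452, 1.858679]
Step 3: Dot product.
a^T * proj(x) = 5*(-0.738452) - 1*1.858679 = -5.5509


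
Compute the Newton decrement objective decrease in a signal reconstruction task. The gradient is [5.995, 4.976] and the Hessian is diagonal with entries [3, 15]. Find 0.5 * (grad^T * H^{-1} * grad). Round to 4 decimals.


Step 1: H is diagonal, so H^(-1) * g = [1.9983, 0.3317].
Step 2: g^T H^(-1) g = sum_i g_i^2 / H_ii
  = (5.995)^2/3 + (4.976)^2/15
  = 11.98 + 1.6507 = 13.6307
Step 3: Objective decrease = 0.5 * g^T H^(-1) g = 6.8154


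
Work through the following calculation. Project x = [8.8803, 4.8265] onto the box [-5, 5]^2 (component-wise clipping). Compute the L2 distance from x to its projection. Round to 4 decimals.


Project each component onto [-5, 5].
clip(8.8803) = 5.0, clip(4.8265) = 4.8265
Projection = [5.0, 4.8265]
Squared diffs: [15.0567, 0.0]
Distance = sqrt(15.0567) = 3.8803


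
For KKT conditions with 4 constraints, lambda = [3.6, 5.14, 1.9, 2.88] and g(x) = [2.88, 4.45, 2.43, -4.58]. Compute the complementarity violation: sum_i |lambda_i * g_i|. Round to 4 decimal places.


KKT complementary slackness check:
lambda_1 * g_1 = 3.6 * 2.88 = 10.368
lambda_2 * g_2 = 5.14 * 4.45 = 22.873
lambda_3 * g_3 = 1.9 * 2.43 = 4.617
lambda_4 * g_4 = 2.88 * -4.58 = -13.1904
Total violation = 10.368 + 22.873 + 4.617 + 13.1904 = 51.0484


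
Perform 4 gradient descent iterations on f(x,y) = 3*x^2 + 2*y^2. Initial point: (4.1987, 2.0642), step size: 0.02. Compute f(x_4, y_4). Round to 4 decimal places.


Gradient descent on f(x,y) = 3*x^2 + 2*y^2.
Starting point: (4.1987, 2.0642), alpha = 0.02
Step 1: grad_x = 2*3*4.1987 = 25.1922, grad_y = 2*2*2.0642 = 8.2568
  x_1 = 4.1987 - 0.02*25.1922 = 3.6949
  y_1 = 2.0642 - 0.02*8.2568 = 1.8991
Step 2: grad_x = 2*3*3.6949 = 22.1691, grad_y = 2*2*1.8991 = 7.5963
  x_2 = 3.6949 - 0.02*22.1691 = 3.2515
  y_2 = 1.8991 - 0.02*7.5963 = 1.7471
Step 3: grad_x = 2*3*3.2515 = 19.5088, grad_y = 2*2*1.7471 = 6.9886
  x_3 = 3.2515 - 0.02*19.5088 = 2.8613
  y_3 = 1.7471 - 0.02*6.9886 = 1.6074
Step 4: grad_x = 2*3*2.8613 = 17.1678, grad_y = 2*2*1.6074 = 6.4295
  x_4 = 2.8613 - 0.02*17.1678 = 2.5179
  y_4 = 1.6074 - 0.02*6.4295 = 1.4788
f(2.5179, 1.4788) = 3*2.5179^2 + 2*1.4788^2 = 23.3937


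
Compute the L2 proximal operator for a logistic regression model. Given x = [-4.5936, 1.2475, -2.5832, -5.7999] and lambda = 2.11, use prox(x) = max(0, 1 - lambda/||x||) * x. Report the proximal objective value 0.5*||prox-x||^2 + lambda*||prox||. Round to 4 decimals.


Step 1: Compute ||x||.
||x|| = 7.9353
Step 2: Compute scaling factor.
scale = max(0, 1 - 2.11/7.9353) = 0.7341
Step 3: prox(x) = [-3.3722, 0.9158, -1.8963, -4.2577]
||prox(x)|| = 5.8253
Step 4: Proximal objective.
0.5*||prox-x||^2 = 2.2261
lambda*||prox|| = 12.2914
Total = 14.5175


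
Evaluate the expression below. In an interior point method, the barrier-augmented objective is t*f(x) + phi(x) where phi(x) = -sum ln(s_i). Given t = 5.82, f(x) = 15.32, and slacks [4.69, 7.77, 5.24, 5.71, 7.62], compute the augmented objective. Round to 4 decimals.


Step 1: Compute log-barrier.
ln values: [1.5454, 2.0503, 1.6563, 1.7422, 2.0308]
phi = -(1.5454 + 2.0503 + 1.6563 + 1.7422 + 2.0308) = -9.025
Step 2: Compute augmented objective.
t*f(x) = 5.82*15.32 = 89.1624
Total = 89.1624 - 9.025 = 80.1374


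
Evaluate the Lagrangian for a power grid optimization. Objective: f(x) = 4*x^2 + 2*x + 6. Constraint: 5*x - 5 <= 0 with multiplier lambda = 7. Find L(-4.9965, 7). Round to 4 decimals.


Step 1: Evaluate f(x).
f(-4.9965) = 4*(-4.9965)^2 + 2*(-4.9965) + 6 = 95.867
Step 2: Evaluate g(x).
g(-4.9965) = 5*-4.9965 - 5 = -29.9825
Step 3: Compute Lagrangian.
L = 95.867 + 7*-29.9825 = -114.0105


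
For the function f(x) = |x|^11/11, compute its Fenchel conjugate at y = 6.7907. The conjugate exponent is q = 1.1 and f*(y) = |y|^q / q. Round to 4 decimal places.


The conjugate exponent q satisfies 1/p + 1/q = 1.
p = 11, so q = 11/(11 - 1) = 1.1
|y|^q = 6.7907^1.1 = 8.2244
f*(6.7907) = 8.2244 / 1.1 = 7.4768


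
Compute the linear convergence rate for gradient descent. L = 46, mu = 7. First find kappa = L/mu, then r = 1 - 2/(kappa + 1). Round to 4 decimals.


Step 1: Compute the condition number.
kappa = L/mu = 46/7 = 6.5714
Step 2: Compute the convergence rate.
r = 1 - 2/(kappa + 1) = 1 - 2*mu/(L + mu) = (L - mu)/(L + mu) = 39/53 = 0.7358


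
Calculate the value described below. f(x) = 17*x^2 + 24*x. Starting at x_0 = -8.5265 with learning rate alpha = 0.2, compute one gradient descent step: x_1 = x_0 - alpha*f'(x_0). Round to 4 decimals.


We compute the gradient at x_0 and apply the update.
f'(x) = 34*x + 24
f'(-8.5265) = 34*-8.5265 + 24 = -265.901
x_1 = -8.5265 - 0.2*-265.901 = 44.6537


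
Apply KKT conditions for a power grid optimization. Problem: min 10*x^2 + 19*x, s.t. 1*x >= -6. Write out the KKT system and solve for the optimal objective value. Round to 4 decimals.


Step 1: Try lambda = 0 (constraint inactive).
Stationarity: 2*10*x + 19 = 0
x* = -19/(2*10) = -0.95
Check constraint: 1*-0.95 = -0.95 >= -6 -- satisfied.
Step 2: Compute optimal value.
f(x*) = 10*(-0.95)^2 + 19*(-0.95) = -9.025


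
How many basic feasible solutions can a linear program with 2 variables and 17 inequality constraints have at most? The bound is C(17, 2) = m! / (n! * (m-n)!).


Each vertex corresponds to some choice of n active constraints out of m, so the number of vertices is at most C(m, n) = m! / (n!(m-n)!).
m = 17, n = 2
Numerator: 17 * 16
Denominator: 2! = 2
C(17, 2) = 136


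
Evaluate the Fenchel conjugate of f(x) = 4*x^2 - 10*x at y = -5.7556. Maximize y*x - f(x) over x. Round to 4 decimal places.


f*(y) = sup_x {y*x - a*x^2 - b*x} = sup_x {(y-b)*x - a*x^2}
FOC: (y - b) - 2a*x = 0 => x* = (y - b)/(2a)
x* = (-5.7556 + 10)/(2*4) = 0.5306
f*(-5.7556) = (y-b)^2/(4a) = (-5.7556 + 10)^2/(4*4)
= 18.0149/16 = 1.1259


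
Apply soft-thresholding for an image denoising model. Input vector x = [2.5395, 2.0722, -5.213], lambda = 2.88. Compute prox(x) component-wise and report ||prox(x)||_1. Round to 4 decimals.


Soft-thresholding with lambda = 2.88:
prox(2.5395) = sign(2.5395)*max(|2.5395| - 2.88, 0) = 0.0
prox(2.0722) = sign(2.0722)*max(|2.0722| - 2.88, 0) = 0.0
prox(-5.213) = sign(-5.213)*max(|-5.213| - 2.88, 0) = -2.333
prox(x) = [0.0, 0.0, -2.333]
||prox(x)||_1 = 0.0 + 0.0 + 2.333 = 2.333


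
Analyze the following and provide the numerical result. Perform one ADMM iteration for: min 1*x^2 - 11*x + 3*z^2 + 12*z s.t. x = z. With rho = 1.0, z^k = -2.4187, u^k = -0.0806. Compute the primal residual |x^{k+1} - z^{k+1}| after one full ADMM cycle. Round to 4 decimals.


ADMM iteration with rho = 1.0, z^k = -2.4187, u^k = -0.0806
Step 1: x-update.
Minimize 1*x^2 - 11*x + (1.0/2)*(x + 2.4187 - 0.0806)^2
FOC: (2*1 + 1.0)*x = 11 + 1.0*(-2.4187 + 0.0806)
x^{k+1} = 2.8873
Step 2: z-update.
Minimize 3*z^2 + 12*z + (1.0/2)*(2.8873 - z - 0.0806)^2
FOC: (2*3 + 1.0)*z = -12 + 1.0*(2.8873 - 0.0806)
z^{k+1} = -1.3133
Step 3: u-update.
u^{k+1} = -0.0806 + 2.8873 + 1.3133 = 4.12
Step 4: Primal residual = |2.8873 + 1.3133| = 4.2006


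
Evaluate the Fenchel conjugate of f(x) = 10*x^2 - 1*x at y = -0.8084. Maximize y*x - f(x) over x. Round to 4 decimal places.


f*(y) = sup_x {y*x - a*x^2 - b*x} = sup_x {(y-b)*x - a*x^2}
FOC: (y - b) - 2a*x = 0 => x* = (y - b)/(2a)
x* = (-0.8084 + 1)/(2*10) = 0.0096
f*(-0.8084) = (y-b)^2/(4a) = (-0.8084 + 1)^2/(4*10)
= 0.0367/40 = 0.0009
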